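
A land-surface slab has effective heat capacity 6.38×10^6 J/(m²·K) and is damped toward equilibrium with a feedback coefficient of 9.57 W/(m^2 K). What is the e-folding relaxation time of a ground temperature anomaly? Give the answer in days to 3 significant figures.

7.72 days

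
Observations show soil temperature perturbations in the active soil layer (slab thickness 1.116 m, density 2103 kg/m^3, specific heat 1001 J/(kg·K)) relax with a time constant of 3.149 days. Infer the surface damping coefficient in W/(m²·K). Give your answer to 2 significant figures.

Areal heat capacity C = ρ c_p D = 2103 × 1001 × 1.116 = 2.35×10^6 J/(m^2 K).
τ = 3.149 days = 2.72×10^5 s.
λ = C / τ = 2.35×10^6 / 2.72×10^5 = 8.63 W/(m²·K).

8.6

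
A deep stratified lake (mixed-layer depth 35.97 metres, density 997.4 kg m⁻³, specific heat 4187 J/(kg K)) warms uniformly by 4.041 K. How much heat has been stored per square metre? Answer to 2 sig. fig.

6.1×10^8

Areal heat capacity C = ρ c_p D = 997.4 × 4187 × 35.97 = 1.50×10^8 J/(m²·K).
ΔQ = C ΔT = 1.50×10^8 × 4.041 = 6.07×10^8 J/m².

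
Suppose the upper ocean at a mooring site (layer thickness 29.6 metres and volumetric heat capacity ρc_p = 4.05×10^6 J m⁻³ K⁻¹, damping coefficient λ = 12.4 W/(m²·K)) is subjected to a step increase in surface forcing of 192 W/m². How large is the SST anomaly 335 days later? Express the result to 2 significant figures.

Areal heat capacity C = ρc_p × D = 4.05×10^6 × 29.6 = 1.20×10^8 J/(m^2 K).
τ = C / λ = 1.20×10^8 / 12.4 = 9.67×10^6 s.
Equilibrium anomaly ΔT_eq = F / λ = 192 / 12.4 = 15.5 K.
t = 335 days = 2.89×10^7 s, so t/τ = 2.99.
ΔT(t) = ΔT_eq (1 − e^(−t/τ)) = 15.5 × (1 − e^−2.99) = 14.7 K.

15 K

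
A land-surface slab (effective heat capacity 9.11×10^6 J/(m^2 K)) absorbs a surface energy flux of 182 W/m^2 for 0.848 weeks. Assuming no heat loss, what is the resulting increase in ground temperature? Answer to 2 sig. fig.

Areal heat capacity C = 9.11×10^6 J/(m^2 K) (given).
Net heat input Q = F Δt = 182 × (0.848 weeks × 6.048×10^5 s/week) = 9.33×10^7 J/m².
ΔT = Q / C = 9.33×10^7 / 9.11×10^6 = 10.2 K.

10 K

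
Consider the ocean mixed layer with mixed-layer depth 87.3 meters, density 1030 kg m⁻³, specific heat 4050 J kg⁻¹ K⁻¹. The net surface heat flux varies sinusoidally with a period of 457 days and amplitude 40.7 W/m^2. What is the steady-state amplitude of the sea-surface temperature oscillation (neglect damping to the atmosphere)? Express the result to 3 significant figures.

Areal heat capacity C = ρ c_p D = 1030 × 4050 × 87.3 = 3.64×10^8 J/(m^2 K).
Angular frequency ω = 2π / T = 2π / 3.95×10^7 s = 1.59×10^-7 s⁻¹.
Cω = 3.64×10^8 × 1.59×10^-7 = 58.0 W/(m²·K).
Amplitude A = F₀ / (Cω) = 40.7 / 58.0 = 0.702 K.

0.702 K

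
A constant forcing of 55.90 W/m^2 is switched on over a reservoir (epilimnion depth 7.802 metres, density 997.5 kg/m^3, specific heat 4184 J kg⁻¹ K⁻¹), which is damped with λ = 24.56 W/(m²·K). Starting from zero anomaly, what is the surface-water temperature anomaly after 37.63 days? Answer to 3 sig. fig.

Areal heat capacity C = ρ c_p D = 997.5 × 4184 × 7.802 = 3.26×10^7 J/(m²·K).
τ = C / λ = 3.26×10^7 / 24.56 = 1.33×10^6 s.
Equilibrium anomaly ΔT_eq = F / λ = 55.90 / 24.56 = 2.28 K.
t = 37.63 days = 3.25×10^6 s, so t/τ = 2.45.
ΔT(t) = ΔT_eq (1 − e^(−t/τ)) = 2.28 × (1 − e^−2.45) = 2.08 K.

2.08 K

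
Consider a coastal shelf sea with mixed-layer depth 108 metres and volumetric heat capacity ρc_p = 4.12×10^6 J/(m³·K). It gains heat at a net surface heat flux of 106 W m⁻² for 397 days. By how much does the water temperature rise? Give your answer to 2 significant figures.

8.2 K

Areal heat capacity C = ρc_p × D = 4.12×10^6 × 108 = 4.45×10^8 J/(m^2 K).
Net heat input Q = F Δt = 106 × (397 days × 86400 s/day) = 3.64×10^9 J/m².
ΔT = Q / C = 3.64×10^9 / 4.45×10^8 = 8.17 K.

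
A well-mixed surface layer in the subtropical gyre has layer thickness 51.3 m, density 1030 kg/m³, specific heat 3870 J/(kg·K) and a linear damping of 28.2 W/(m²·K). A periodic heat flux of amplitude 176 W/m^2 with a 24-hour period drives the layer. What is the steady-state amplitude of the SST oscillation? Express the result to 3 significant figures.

0.0118 K

Areal heat capacity C = ρ c_p D = 1030 × 3870 × 51.3 = 2.04×10^8 J m⁻² K⁻¹.
Angular frequency ω = 2π / T = 2π / 86400 s = 7.27×10^-5 s⁻¹.
√((Cω)² + λ²) = √((14900)² + 28.2²) = 14900 W/(m²·K).
Amplitude A = F₀ / √((Cω)²+λ²) = 176 / 14900 = 0.0118 K.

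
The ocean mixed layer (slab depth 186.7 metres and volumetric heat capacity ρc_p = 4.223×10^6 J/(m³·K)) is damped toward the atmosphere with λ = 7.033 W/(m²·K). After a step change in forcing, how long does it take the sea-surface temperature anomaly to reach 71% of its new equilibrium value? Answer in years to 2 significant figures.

Areal heat capacity C = ρc_p × D = 4.223×10^6 × 186.7 = 7.88×10^8 J/(m²·K).
τ = C / λ = 7.88×10^8 / 7.033 = 1.12×10^8 s.
Fraction reached: 1 − e^(−t/τ) = 0.71 ⇒ t = −τ ln(1 − 0.71) = τ × 1.24.
t = 1.39×10^8 s = 4.40 years.

4.4 years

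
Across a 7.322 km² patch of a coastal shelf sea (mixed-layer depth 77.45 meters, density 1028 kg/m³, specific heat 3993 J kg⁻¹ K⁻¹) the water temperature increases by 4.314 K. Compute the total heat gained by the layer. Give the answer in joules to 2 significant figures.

1.0×10^16 J

Areal heat capacity C = ρ c_p D = 1028 × 3993 × 77.45 = 3.18×10^8 J/(m^2 K).
Heat per unit area: q = C ΔT = 3.18×10^8 × 4.314 = 1.37×10^9 J/m².
Total heat: Q = q × A = 1.37×10^9 × (7.322 × 10⁶ m²) = 1.00×10^16 J.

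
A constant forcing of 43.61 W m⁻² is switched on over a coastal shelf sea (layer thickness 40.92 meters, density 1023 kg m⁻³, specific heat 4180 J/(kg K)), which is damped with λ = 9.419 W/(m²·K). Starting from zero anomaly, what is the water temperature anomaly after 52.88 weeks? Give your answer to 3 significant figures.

3.80 K

Areal heat capacity C = ρ c_p D = 1023 × 4180 × 40.92 = 1.75×10^8 J m⁻² K⁻¹.
τ = C / λ = 1.75×10^8 / 9.419 = 1.86×10^7 s.
Equilibrium anomaly ΔT_eq = F / λ = 43.61 / 9.419 = 4.63 K.
t = 52.88 weeks = 3.20×10^7 s, so t/τ = 1.72.
ΔT(t) = ΔT_eq (1 − e^(−t/τ)) = 4.63 × (1 − e^−1.72) = 3.80 K.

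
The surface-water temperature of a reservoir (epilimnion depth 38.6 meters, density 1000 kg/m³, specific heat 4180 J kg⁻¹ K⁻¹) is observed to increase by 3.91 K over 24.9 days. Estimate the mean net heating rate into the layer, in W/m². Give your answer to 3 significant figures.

Areal heat capacity C = ρ c_p D = 1000 × 4180 × 38.6 = 1.61×10^8 J/(m^2 K).
Required heat per unit area: Q = C ΔT = 1.61×10^8 × 3.91 = 6.31×10^8 J/m².
Flux F = Q / Δt = 6.31×10^8 / 2.15×10^6 s = 293 W/m².

293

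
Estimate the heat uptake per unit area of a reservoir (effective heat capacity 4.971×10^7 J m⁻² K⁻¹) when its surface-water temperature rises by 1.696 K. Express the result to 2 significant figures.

Areal heat capacity C = 4.971×10^7 J m⁻² K⁻¹ (given).
ΔQ = C ΔT = 4.97×10^7 × 1.696 = 8.43×10^7 J/m².

8.4×10^7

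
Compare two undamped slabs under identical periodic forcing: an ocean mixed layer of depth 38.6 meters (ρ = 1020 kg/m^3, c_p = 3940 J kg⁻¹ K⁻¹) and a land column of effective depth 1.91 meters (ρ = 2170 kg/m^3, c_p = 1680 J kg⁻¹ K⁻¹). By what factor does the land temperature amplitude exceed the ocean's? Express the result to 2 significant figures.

22

C_ocean = 1020 × 3940 × 38.6 = 1.55×10^8 J/(m²·K).
C_land = 2170 × 1680 × 1.91 = 6.96×10^6 J/(m²·K).
Undamped amplitude ∝ 1/C, so A_land/A_ocean = C_ocean/C_land = 22.3.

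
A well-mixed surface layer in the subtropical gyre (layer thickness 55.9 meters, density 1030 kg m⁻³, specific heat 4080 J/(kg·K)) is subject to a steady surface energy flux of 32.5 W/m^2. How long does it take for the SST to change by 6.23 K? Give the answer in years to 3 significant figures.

Areal heat capacity C = ρ c_p D = 1030 × 4080 × 55.9 = 2.35×10^8 J/(m^2 K).
Time required: Δt = C ΔT / F = 2.35×10^8 × 6.23 / 32.5 = 4.50×10^7 s.
In years: 4.50×10^7 s / (3.156×10^7 s/year) = 1.43 years.

1.43 years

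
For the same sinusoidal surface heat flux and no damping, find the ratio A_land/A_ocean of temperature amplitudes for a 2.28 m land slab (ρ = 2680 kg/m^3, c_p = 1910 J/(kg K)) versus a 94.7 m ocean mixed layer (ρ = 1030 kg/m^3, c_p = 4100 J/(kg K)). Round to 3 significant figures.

C_ocean = 1030 × 4100 × 94.7 = 4.00×10^8 J/(m²·K).
C_land = 2680 × 1910 × 2.28 = 1.17×10^7 J/(m²·K).
Undamped amplitude ∝ 1/C, so A_land/A_ocean = C_ocean/C_land = 34.3.

34.3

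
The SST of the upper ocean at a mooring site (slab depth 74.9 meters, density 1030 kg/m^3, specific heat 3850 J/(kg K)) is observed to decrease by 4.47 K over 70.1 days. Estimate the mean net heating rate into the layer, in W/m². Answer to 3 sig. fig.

-219

Areal heat capacity C = ρ c_p D = 1030 × 3850 × 74.9 = 2.97×10^8 J/(m^2 K).
Required heat per unit area: Q = C ΔT = 2.97×10^8 × -4.47 = -1.33×10^9 J/m².
Flux F = Q / Δt = -1.33×10^9 / 6.06×10^6 s = -219 W/m².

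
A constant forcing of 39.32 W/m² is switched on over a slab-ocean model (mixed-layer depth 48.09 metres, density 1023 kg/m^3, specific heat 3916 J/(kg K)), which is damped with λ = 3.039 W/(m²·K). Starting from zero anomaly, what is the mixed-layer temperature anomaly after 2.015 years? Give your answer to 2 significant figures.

Areal heat capacity C = ρ c_p D = 1023 × 3916 × 48.09 = 1.93×10^8 J/(m^2 K).
τ = C / λ = 1.93×10^8 / 3.039 = 6.34×10^7 s.
Equilibrium anomaly ΔT_eq = F / λ = 39.32 / 3.039 = 12.9 K.
t = 2.015 years = 6.36×10^7 s, so t/τ = 1.00.
ΔT(t) = ΔT_eq (1 − e^(−t/τ)) = 12.9 × (1 − e^−1.00) = 8.19 K.

8.2 K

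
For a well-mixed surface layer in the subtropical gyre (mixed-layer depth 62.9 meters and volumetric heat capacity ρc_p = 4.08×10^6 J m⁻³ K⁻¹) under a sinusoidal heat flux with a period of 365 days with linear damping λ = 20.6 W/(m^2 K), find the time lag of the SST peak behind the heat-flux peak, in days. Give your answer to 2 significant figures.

Areal heat capacity C = ρc_p × D = 4.08×10^6 × 62.9 = 2.57×10^8 J/(m^2 K).
ω = 2π / 3.15×10^7 s = 1.99×10^-7 s⁻¹.
Phase lag φ = arctan(Cω/λ) = arctan(51.1/20.6) = 1.19 rad.
Time lag = φ / ω = 1.19 / 1.99×10^-7 = 5.96×10^6 s = 69.0 days.

69 days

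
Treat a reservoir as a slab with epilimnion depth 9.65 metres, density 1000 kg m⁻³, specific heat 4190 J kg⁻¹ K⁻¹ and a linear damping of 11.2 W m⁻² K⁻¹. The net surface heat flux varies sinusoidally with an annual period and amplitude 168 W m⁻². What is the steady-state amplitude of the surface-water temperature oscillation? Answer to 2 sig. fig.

12 K

Areal heat capacity C = ρ c_p D = 1000 × 4190 × 9.65 = 4.04×10^7 J/(m²·K).
Angular frequency ω = 2π / T = 2π / 3.15×10^7 s = 1.99×10^-7 s⁻¹.
√((Cω)² + λ²) = √((8.06)² + 11.2²) = 13.8 W/(m²·K).
Amplitude A = F₀ / √((Cω)²+λ²) = 168 / 13.8 = 12.2 K.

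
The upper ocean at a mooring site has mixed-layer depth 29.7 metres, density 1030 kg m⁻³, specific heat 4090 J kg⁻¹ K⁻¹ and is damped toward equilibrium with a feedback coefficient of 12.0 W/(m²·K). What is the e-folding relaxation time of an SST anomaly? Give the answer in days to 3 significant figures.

121 days

Areal heat capacity C = ρ c_p D = 1030 × 4090 × 29.7 = 1.25×10^8 J/(m^2 K).
Relaxation time τ = C / λ = 1.25×10^8 / 12.0 = 1.04×10^7 s.
In days: 1.04×10^7 s / (86400 s/day) = 121 days.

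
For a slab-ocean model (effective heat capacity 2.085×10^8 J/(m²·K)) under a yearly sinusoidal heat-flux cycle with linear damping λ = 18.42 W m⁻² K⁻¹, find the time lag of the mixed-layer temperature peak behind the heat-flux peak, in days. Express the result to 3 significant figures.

Areal heat capacity C = 2.085×10^8 J/(m²·K) (given).
ω = 2π / 3.15×10^7 s = 1.99×10^-7 s⁻¹.
Phase lag φ = arctan(Cω/λ) = arctan(41.5/18.42) = 1.15 rad.
Time lag = φ / ω = 1.15 / 1.99×10^-7 = 5.79×10^6 s = 67.0 days.

67.0 days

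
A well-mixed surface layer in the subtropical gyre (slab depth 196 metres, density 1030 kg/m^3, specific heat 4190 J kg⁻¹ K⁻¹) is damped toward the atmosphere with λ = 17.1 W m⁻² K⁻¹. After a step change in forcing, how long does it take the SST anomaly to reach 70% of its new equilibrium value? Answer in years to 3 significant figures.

Areal heat capacity C = ρ c_p D = 1030 × 4190 × 196 = 8.46×10^8 J/(m^2 K).
τ = C / λ = 8.46×10^8 / 17.1 = 4.95×10^7 s.
Fraction reached: 1 − e^(−t/τ) = 0.70 ⇒ t = −τ ln(1 − 0.70) = τ × 1.20.
t = 5.96×10^7 s = 1.89 years.

1.89 years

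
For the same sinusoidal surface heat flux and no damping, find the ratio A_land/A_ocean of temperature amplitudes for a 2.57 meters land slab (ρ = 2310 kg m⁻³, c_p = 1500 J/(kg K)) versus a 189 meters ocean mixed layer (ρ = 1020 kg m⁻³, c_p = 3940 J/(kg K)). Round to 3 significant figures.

C_ocean = 1020 × 3940 × 189 = 7.60×10^8 J/(m²·K).
C_land = 2310 × 1500 × 2.57 = 8.91×10^6 J/(m²·K).
Undamped amplitude ∝ 1/C, so A_land/A_ocean = C_ocean/C_land = 85.3.

85.3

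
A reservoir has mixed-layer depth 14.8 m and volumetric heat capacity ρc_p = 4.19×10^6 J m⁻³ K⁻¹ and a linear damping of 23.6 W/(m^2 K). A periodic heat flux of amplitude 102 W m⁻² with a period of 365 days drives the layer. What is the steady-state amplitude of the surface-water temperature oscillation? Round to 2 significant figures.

Areal heat capacity C = ρc_p × D = 4.19×10^6 × 14.8 = 6.20×10^7 J/(m²·K).
Angular frequency ω = 2π / T = 2π / 3.15×10^7 s = 1.99×10^-7 s⁻¹.
√((Cω)² + λ²) = √((12.4)² + 23.6²) = 26.6 W/(m²·K).
Amplitude A = F₀ / √((Cω)²+λ²) = 102 / 26.6 = 3.83 K.

3.8 K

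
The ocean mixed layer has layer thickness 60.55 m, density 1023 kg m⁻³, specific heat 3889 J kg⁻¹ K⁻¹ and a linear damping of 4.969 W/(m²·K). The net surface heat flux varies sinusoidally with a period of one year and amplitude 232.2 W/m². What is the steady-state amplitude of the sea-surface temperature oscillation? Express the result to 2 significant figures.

Areal heat capacity C = ρ c_p D = 1023 × 3889 × 60.55 = 2.41×10^8 J/(m^2 K).
Angular frequency ω = 2π / T = 2π / 3.15×10^7 s = 1.99×10^-7 s⁻¹.
√((Cω)² + λ²) = √((48.0)² + 4.969²) = 48.3 W/(m²·K).
Amplitude A = F₀ / √((Cω)²+λ²) = 232.2 / 48.3 = 4.81 K.

4.8 K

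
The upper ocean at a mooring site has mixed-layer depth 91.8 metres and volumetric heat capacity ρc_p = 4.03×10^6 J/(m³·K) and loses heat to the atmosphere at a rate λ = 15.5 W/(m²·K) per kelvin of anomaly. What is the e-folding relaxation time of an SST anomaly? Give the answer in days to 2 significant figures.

280 days

Areal heat capacity C = ρc_p × D = 4.03×10^6 × 91.8 = 3.70×10^8 J/(m^2 K).
Relaxation time τ = C / λ = 3.70×10^8 / 15.5 = 2.39×10^7 s.
In days: 2.39×10^7 s / (86400 s/day) = 276 days.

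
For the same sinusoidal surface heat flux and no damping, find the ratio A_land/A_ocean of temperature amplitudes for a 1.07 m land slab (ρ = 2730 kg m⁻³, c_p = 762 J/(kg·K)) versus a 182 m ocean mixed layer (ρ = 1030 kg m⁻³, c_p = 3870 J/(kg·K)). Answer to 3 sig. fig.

326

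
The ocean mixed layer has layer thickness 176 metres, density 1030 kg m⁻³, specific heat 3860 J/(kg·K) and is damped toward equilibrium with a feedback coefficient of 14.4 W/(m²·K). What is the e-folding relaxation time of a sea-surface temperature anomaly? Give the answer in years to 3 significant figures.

Areal heat capacity C = ρ c_p D = 1030 × 3860 × 176 = 7.00×10^8 J/(m²·K).
Relaxation time τ = C / λ = 7.00×10^8 / 14.4 = 4.86×10^7 s.
In years: 4.86×10^7 s / (3.156×10^7 s/year) = 1.54 years.

1.54 years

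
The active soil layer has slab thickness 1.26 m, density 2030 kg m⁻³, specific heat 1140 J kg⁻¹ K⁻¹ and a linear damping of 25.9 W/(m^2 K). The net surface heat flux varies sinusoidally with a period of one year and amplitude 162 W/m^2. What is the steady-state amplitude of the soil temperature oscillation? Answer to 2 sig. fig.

Areal heat capacity C = ρ c_p D = 2030 × 1140 × 1.26 = 2.92×10^6 J/(m^2 K).
Angular frequency ω = 2π / T = 2π / 3.15×10^7 s = 1.99×10^-7 s⁻¹.
√((Cω)² + λ²) = √((0.581)² + 25.9²) = 25.9 W/(m²·K).
Amplitude A = F₀ / √((Cω)²+λ²) = 162 / 25.9 = 6.25 K.

6.3 K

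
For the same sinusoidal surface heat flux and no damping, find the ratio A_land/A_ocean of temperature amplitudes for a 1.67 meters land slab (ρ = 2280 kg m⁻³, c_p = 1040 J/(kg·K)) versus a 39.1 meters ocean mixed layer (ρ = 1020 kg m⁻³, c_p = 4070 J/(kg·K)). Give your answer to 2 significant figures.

C_ocean = 1020 × 4070 × 39.1 = 1.62×10^8 J/(m²·K).
C_land = 2280 × 1040 × 1.67 = 3.96×10^6 J/(m²·K).
Undamped amplitude ∝ 1/C, so A_land/A_ocean = C_ocean/C_land = 41.0.

41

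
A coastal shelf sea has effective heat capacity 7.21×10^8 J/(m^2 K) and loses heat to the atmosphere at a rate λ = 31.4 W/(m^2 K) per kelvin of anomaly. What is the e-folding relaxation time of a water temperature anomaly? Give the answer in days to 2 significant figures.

270 days

Areal heat capacity C = 7.21×10^8 J/(m^2 K) (given).
Relaxation time τ = C / λ = 7.21×10^8 / 31.4 = 2.30×10^7 s.
In days: 2.30×10^7 s / (86400 s/day) = 266 days.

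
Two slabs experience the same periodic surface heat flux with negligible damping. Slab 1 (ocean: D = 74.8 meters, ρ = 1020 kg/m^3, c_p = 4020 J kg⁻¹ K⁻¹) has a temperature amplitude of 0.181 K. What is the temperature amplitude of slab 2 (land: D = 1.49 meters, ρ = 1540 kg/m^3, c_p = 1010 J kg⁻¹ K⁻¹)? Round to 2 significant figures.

24 K

C_ocean = 3.07×10^8 J/(m²·K); C_land = 2.32×10^6 J/(m²·K).
A ∝ 1/C ⇒ A_land = A_ocean × C_ocean/C_land = 0.181 × 132 = 24.0 K.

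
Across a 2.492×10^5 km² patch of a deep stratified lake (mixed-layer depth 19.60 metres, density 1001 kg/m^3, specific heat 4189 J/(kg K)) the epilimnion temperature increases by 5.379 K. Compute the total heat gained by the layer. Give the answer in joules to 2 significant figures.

Areal heat capacity C = ρ c_p D = 1001 × 4189 × 19.60 = 8.22×10^7 J/(m^2 K).
Heat per unit area: q = C ΔT = 8.22×10^7 × 5.379 = 4.42×10^8 J/m².
Total heat: Q = q × A = 4.42×10^8 × (2.492×10^5 × 10⁶ m²) = 1.10×10^20 J.

1.1×10^20 J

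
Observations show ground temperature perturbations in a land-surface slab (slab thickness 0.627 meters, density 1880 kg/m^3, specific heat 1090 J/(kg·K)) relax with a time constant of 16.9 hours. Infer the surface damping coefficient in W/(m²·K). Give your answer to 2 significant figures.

21

Areal heat capacity C = ρ c_p D = 1880 × 1090 × 0.627 = 1.28×10^6 J/(m²·K).
τ = 16.9 hours = 60800 s.
λ = C / τ = 1.28×10^6 / 60800 = 21.1 W/(m²·K).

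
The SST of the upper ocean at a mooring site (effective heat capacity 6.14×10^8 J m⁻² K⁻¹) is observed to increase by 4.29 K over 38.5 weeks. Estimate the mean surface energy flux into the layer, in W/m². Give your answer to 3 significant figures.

113

Areal heat capacity C = 6.14×10^8 J m⁻² K⁻¹ (given).
Required heat per unit area: Q = C ΔT = 6.14×10^8 × 4.29 = 2.63×10^9 J/m².
Flux F = Q / Δt = 2.63×10^9 / 2.33×10^7 s = 113 W/m².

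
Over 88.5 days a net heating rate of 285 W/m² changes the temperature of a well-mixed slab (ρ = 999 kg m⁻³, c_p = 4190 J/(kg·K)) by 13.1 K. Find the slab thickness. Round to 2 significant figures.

40 m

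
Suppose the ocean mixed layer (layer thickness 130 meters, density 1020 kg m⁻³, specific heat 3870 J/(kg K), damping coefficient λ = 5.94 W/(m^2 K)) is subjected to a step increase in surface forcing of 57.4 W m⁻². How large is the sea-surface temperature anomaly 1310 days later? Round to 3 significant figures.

Areal heat capacity C = ρ c_p D = 1020 × 3870 × 130 = 5.13×10^8 J m⁻² K⁻¹.
τ = C / λ = 5.13×10^8 / 5.94 = 8.64×10^7 s.
Equilibrium anomaly ΔT_eq = F / λ = 57.4 / 5.94 = 9.66 K.
t = 1310 days = 1.13×10^8 s, so t/τ = 1.31.
ΔT(t) = ΔT_eq (1 − e^(−t/τ)) = 9.66 × (1 − e^−1.31) = 7.06 K.

7.06 K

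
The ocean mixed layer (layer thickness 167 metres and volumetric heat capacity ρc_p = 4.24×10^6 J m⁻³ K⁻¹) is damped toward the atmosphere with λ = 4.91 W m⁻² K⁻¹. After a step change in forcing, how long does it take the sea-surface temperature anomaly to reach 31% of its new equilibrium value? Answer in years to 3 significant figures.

1.70 years

Areal heat capacity C = ρc_p × D = 4.24×10^6 × 167 = 7.08×10^8 J/(m²·K).
τ = C / λ = 7.08×10^8 / 4.91 = 1.44×10^8 s.
Fraction reached: 1 − e^(−t/τ) = 0.31 ⇒ t = −τ ln(1 − 0.31) = τ × 0.371.
t = 5.35×10^7 s = 1.70 years.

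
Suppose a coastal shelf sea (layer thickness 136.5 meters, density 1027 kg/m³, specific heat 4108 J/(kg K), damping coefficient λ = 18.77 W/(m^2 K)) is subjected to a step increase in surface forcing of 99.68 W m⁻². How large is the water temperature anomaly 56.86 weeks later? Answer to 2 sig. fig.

Areal heat capacity C = ρ c_p D = 1027 × 4108 × 136.5 = 5.76×10^8 J m⁻² K⁻¹.
τ = C / λ = 5.76×10^8 / 18.77 = 3.07×10^7 s.
Equilibrium anomaly ΔT_eq = F / λ = 99.68 / 18.77 = 5.31 K.
t = 56.86 weeks = 3.44×10^7 s, so t/τ = 1.12.
ΔT(t) = ΔT_eq (1 − e^(−t/τ)) = 5.31 × (1 − e^−1.12) = 3.58 K.

3.6 K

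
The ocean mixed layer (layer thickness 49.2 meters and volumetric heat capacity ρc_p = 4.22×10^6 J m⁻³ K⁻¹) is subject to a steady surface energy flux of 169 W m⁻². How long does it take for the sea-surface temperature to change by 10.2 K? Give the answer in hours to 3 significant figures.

3480 hours

Areal heat capacity C = ρc_p × D = 4.22×10^6 × 49.2 = 2.08×10^8 J/(m^2 K).
Time required: Δt = C ΔT / F = 2.08×10^8 × 10.2 / 169 = 1.25×10^7 s.
In hours: 1.25×10^7 s / (3600 s/hour) = 3480 hours.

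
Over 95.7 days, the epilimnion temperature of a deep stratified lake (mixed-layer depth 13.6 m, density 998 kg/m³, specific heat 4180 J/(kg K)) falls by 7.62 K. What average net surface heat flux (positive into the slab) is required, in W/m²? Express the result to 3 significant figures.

Areal heat capacity C = ρ c_p D = 998 × 4180 × 13.6 = 5.67×10^7 J m⁻² K⁻¹.
Required heat per unit area: Q = C ΔT = 5.67×10^7 × -7.62 = -4.32×10^8 J/m².
Flux F = Q / Δt = -4.32×10^8 / 8.27×10^6 s = -52.3 W/m².

-52.3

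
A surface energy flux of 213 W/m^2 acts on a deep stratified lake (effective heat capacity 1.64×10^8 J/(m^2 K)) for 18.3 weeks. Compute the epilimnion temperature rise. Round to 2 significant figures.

14 K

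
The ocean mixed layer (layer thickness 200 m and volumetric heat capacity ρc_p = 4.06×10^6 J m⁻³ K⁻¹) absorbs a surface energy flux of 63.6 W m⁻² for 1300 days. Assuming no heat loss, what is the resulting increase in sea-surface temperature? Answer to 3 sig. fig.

Areal heat capacity C = ρc_p × D = 4.06×10^6 × 200 = 8.12×10^8 J/(m^2 K).
Net heat input Q = F Δt = 63.6 × (1300 days × 86400 s/day) = 7.14×10^9 J/m².
ΔT = Q / C = 7.14×10^9 / 8.12×10^8 = 8.80 K.

8.80 K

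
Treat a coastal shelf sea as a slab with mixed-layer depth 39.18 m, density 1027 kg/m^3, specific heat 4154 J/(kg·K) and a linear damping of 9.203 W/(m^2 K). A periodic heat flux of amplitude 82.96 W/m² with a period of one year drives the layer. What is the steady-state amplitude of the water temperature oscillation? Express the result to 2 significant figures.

2.4 K

Areal heat capacity C = ρ c_p D = 1027 × 4154 × 39.18 = 1.67×10^8 J/(m²·K).
Angular frequency ω = 2π / T = 2π / 3.15×10^7 s = 1.99×10^-7 s⁻¹.
√((Cω)² + λ²) = √((33.3)² + 9.203²) = 34.6 W/(m²·K).
Amplitude A = F₀ / √((Cω)²+λ²) = 82.96 / 34.6 = 2.40 K.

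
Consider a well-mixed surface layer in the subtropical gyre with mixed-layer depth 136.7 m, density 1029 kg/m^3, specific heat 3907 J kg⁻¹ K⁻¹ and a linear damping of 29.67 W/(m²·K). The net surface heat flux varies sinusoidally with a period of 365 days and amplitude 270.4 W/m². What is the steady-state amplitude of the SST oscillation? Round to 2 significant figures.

2.4 K

Areal heat capacity C = ρ c_p D = 1029 × 3907 × 136.7 = 5.50×10^8 J/(m²·K).
Angular frequency ω = 2π / T = 2π / 3.15×10^7 s = 1.99×10^-7 s⁻¹.
√((Cω)² + λ²) = √((109)² + 29.67²) = 113 W/(m²·K).
Amplitude A = F₀ / √((Cω)²+λ²) = 270.4 / 113 = 2.38 K.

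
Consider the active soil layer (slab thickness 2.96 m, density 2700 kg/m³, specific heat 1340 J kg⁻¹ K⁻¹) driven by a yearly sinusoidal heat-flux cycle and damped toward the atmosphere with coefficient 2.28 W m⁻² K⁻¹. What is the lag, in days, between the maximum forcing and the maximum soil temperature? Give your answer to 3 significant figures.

Areal heat capacity C = ρ c_p D = 2700 × 1340 × 2.96 = 1.07×10^7 J/(m^2 K).
ω = 2π / 3.15×10^7 s = 1.99×10^-7 s⁻¹.
Phase lag φ = arctan(Cω/λ) = arctan(2.13/2.28) = 0.752 rad.
Time lag = φ / ω = 0.752 / 1.99×10^-7 = 3.78×10^6 s = 43.7 days.

43.7 days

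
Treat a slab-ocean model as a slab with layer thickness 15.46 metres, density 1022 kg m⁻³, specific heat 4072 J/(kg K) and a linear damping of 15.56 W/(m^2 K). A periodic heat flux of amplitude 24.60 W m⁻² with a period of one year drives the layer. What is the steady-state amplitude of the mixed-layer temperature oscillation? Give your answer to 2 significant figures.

1.2 K

Areal heat capacity C = ρ c_p D = 1022 × 4072 × 15.46 = 6.43×10^7 J/(m²·K).
Angular frequency ω = 2π / T = 2π / 3.15×10^7 s = 1.99×10^-7 s⁻¹.
√((Cω)² + λ²) = √((12.8)² + 15.56²) = 20.2 W/(m²·K).
Amplitude A = F₀ / √((Cω)²+λ²) = 24.60 / 20.2 = 1.22 K.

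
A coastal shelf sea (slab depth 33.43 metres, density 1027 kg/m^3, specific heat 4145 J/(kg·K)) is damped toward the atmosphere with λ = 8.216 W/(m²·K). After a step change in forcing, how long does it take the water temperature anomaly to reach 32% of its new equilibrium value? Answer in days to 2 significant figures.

Areal heat capacity C = ρ c_p D = 1027 × 4145 × 33.43 = 1.42×10^8 J/(m²·K).
τ = C / λ = 1.42×10^8 / 8.216 = 1.73×10^7 s.
Fraction reached: 1 − e^(−t/τ) = 0.32 ⇒ t = −τ ln(1 − 0.32) = τ × 0.386.
t = 6.68×10^6 s = 77.3 days.

77 days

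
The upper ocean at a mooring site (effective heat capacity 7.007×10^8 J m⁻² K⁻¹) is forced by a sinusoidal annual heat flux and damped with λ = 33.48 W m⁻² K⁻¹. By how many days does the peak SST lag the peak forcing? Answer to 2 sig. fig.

Areal heat capacity C = 7.007×10^8 J m⁻² K⁻¹ (given).
ω = 2π / 3.15×10^7 s = 1.99×10^-7 s⁻¹.
Phase lag φ = arctan(Cω/λ) = arctan(140/33.48) = 1.34 rad.
Time lag = φ / ω = 1.34 / 1.99×10^-7 = 6.70×10^6 s = 77.6 days.

78 days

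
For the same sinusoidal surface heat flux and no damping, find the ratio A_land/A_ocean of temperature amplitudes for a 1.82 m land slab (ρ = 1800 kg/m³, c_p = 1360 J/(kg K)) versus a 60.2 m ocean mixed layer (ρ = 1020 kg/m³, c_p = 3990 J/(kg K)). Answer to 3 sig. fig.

55.0

C_ocean = 1020 × 3990 × 60.2 = 2.45×10^8 J/(m²·K).
C_land = 1800 × 1360 × 1.82 = 4.46×10^6 J/(m²·K).
Undamped amplitude ∝ 1/C, so A_land/A_ocean = C_ocean/C_land = 55.0.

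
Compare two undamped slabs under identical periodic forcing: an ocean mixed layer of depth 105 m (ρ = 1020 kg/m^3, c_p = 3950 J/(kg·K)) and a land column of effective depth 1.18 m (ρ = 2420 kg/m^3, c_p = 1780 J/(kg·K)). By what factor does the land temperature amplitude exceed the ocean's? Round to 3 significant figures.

83.2

C_ocean = 1020 × 3950 × 105 = 4.23×10^8 J/(m²·K).
C_land = 2420 × 1780 × 1.18 = 5.08×10^6 J/(m²·K).
Undamped amplitude ∝ 1/C, so A_land/A_ocean = C_ocean/C_land = 83.2.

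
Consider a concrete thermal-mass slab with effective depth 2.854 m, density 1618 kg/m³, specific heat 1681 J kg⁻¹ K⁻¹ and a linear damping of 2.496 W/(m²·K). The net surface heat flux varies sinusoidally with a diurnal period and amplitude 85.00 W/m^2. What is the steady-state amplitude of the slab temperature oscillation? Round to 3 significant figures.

Areal heat capacity C = ρ c_p D = 1618 × 1681 × 2.854 = 7.76×10^6 J m⁻² K⁻¹.
Angular frequency ω = 2π / T = 2π / 86400 s = 7.27×10^-5 s⁻¹.
√((Cω)² + λ²) = √((565)² + 2.496²) = 565 W/(m²·K).
Amplitude A = F₀ / √((Cω)²+λ²) = 85.00 / 565 = 0.151 K.

0.151 K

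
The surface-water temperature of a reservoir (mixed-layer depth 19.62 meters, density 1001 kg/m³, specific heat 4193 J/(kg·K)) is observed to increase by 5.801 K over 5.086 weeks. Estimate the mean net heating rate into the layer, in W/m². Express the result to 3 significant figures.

155

Areal heat capacity C = ρ c_p D = 1001 × 4193 × 19.62 = 8.23×10^7 J/(m²·K).
Required heat per unit area: Q = C ΔT = 8.23×10^7 × 5.801 = 4.78×10^8 J/m².
Flux F = Q / Δt = 4.78×10^8 / 3.08×10^6 s = 155 W/m².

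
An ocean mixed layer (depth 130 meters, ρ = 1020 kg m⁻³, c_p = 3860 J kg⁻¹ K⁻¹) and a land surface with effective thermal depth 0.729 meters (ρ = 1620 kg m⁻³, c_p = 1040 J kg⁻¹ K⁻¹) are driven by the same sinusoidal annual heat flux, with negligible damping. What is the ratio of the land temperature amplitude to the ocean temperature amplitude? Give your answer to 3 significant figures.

C_ocean = 1020 × 3860 × 130 = 5.12×10^8 J/(m²·K).
C_land = 1620 × 1040 × 0.729 = 1.23×10^6 J/(m²·K).
Undamped amplitude ∝ 1/C, so A_land/A_ocean = C_ocean/C_land = 417.

417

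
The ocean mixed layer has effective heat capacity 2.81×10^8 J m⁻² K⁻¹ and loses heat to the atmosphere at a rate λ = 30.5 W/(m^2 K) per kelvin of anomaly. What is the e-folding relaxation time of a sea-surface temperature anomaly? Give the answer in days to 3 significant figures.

Areal heat capacity C = 2.81×10^8 J m⁻² K⁻¹ (given).
Relaxation time τ = C / λ = 2.81×10^8 / 30.5 = 9.21×10^6 s.
In days: 9.21×10^6 s / (86400 s/day) = 107 days.

107 days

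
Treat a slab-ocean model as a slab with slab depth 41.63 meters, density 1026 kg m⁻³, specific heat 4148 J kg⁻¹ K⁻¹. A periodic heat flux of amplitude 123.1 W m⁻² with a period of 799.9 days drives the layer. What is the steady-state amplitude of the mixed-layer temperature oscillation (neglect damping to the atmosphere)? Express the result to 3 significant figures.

7.64 K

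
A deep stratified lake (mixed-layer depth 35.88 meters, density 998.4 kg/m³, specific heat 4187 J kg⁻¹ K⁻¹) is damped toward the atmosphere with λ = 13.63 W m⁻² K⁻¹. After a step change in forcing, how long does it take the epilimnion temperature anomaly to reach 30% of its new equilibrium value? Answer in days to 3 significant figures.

Areal heat capacity C = ρ c_p D = 998.4 × 4187 × 35.88 = 1.50×10^8 J/(m²·K).
τ = C / λ = 1.50×10^8 / 13.63 = 1.10×10^7 s.
Fraction reached: 1 − e^(−t/τ) = 0.30 ⇒ t = −τ ln(1 − 0.30) = τ × 0.357.
t = 3.92×10^6 s = 45.4 days.

45.4 days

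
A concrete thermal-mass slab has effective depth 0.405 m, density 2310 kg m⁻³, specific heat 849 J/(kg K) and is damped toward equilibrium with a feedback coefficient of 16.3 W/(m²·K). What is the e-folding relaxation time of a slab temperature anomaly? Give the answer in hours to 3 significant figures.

Areal heat capacity C = ρ c_p D = 2310 × 849 × 0.405 = 7.94×10^5 J m⁻² K⁻¹.
Relaxation time τ = C / λ = 7.94×10^5 / 16.3 = 48700 s.
In hours: 48700 s / (3600 s/hour) = 13.5 hours.

13.5 hours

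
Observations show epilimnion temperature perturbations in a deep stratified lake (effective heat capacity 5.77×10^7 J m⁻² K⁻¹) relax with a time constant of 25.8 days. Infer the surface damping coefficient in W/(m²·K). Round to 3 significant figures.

Areal heat capacity C = 5.77×10^7 J m⁻² K⁻¹ (given).
τ = 25.8 days = 2.23×10^6 s.
λ = C / τ = 5.77×10^7 / 2.23×10^6 = 25.9 W/(m²·K).

25.9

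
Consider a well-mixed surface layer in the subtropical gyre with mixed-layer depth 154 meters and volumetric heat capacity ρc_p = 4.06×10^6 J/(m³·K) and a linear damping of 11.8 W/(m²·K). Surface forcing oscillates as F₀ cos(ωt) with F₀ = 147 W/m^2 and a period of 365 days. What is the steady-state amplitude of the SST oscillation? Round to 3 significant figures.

Areal heat capacity C = ρc_p × D = 4.06×10^6 × 154 = 6.25×10^8 J m⁻² K⁻¹.
Angular frequency ω = 2π / T = 2π / 3.15×10^7 s = 1.99×10^-7 s⁻¹.
√((Cω)² + λ²) = √((125)² + 11.8²) = 125 W/(m²·K).
Amplitude A = F₀ / √((Cω)²+λ²) = 147 / 125 = 1.17 K.

1.17 K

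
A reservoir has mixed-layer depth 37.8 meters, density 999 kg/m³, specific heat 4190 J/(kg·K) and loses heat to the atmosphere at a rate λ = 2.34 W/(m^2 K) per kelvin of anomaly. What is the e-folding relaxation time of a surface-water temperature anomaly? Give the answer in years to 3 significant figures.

2.14 years

Areal heat capacity C = ρ c_p D = 999 × 4190 × 37.8 = 1.58×10^8 J m⁻² K⁻¹.
Relaxation time τ = C / λ = 1.58×10^8 / 2.34 = 6.76×10^7 s.
In years: 6.76×10^7 s / (3.156×10^7 s/year) = 2.14 years.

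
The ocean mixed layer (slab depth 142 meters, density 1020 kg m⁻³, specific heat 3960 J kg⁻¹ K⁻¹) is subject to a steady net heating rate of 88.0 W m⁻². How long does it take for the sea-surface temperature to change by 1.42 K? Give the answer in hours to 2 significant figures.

2600 hours

Areal heat capacity C = ρ c_p D = 1020 × 3960 × 142 = 5.74×10^8 J m⁻² K⁻¹.
Time required: Δt = C ΔT / F = 5.74×10^8 × 1.42 / 88.0 = 9.26×10^6 s.
In hours: 9.26×10^6 s / (3600 s/hour) = 2570 hours.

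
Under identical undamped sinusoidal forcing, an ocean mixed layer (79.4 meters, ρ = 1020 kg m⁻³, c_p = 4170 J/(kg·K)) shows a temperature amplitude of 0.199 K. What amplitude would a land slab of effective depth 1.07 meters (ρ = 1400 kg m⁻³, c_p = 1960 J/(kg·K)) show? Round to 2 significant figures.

23 K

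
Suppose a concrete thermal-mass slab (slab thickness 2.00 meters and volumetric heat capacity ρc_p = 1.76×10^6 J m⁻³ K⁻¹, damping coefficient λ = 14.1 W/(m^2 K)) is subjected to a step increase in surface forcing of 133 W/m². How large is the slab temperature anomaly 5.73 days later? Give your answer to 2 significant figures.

8.1 K

Areal heat capacity C = ρc_p × D = 1.76×10^6 × 2.00 = 3.52×10^6 J/(m²·K).
τ = C / λ = 3.52×10^6 / 14.1 = 2.50×10^5 s.
Equilibrium anomaly ΔT_eq = F / λ = 133 / 14.1 = 9.43 K.
t = 5.73 days = 4.95×10^5 s, so t/τ = 1.98.
ΔT(t) = ΔT_eq (1 − e^(−t/τ)) = 9.43 × (1 − e^−1.98) = 8.13 K.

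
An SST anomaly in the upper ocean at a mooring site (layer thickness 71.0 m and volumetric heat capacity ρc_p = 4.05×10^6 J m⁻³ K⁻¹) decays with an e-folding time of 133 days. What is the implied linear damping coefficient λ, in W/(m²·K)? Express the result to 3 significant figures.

25.0

Areal heat capacity C = ρc_p × D = 4.05×10^6 × 71.0 = 2.88×10^8 J/(m^2 K).
τ = 133 days = 1.15×10^7 s.
λ = C / τ = 2.88×10^8 / 1.15×10^7 = 25.0 W/(m²·K).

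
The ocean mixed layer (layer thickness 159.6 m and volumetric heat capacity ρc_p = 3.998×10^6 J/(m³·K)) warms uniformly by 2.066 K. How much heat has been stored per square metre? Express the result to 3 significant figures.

1.32×10^9

Areal heat capacity C = ρc_p × D = 3.998×10^6 × 159.6 = 6.38×10^8 J m⁻² K⁻¹.
ΔQ = C ΔT = 6.38×10^8 × 2.066 = 1.32×10^9 J/m².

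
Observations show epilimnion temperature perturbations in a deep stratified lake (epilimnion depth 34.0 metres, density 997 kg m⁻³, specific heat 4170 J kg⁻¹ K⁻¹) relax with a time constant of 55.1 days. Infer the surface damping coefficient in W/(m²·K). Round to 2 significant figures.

30

Areal heat capacity C = ρ c_p D = 997 × 4170 × 34.0 = 1.41×10^8 J m⁻² K⁻¹.
τ = 55.1 days = 4.76×10^6 s.
λ = C / τ = 1.41×10^8 / 4.76×10^6 = 29.7 W/(m²·K).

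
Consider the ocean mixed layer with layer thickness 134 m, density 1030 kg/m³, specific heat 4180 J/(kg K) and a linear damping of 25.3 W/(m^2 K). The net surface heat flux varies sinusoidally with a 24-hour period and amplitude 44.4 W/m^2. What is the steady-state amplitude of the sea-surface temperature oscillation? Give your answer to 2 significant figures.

0.0011 K

Areal heat capacity C = ρ c_p D = 1030 × 4180 × 134 = 5.77×10^8 J/(m²·K).
Angular frequency ω = 2π / T = 2π / 86400 s = 7.27×10^-5 s⁻¹.
√((Cω)² + λ²) = √((42000)² + 25.3²) = 42000 W/(m²·K).
Amplitude A = F₀ / √((Cω)²+λ²) = 44.4 / 42000 = 0.00106 K.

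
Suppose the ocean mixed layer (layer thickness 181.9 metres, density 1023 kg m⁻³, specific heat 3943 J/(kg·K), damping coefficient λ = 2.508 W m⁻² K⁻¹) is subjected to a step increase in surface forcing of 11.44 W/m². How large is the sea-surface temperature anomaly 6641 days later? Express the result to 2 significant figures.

Areal heat capacity C = ρ c_p D = 1023 × 3943 × 181.9 = 7.34×10^8 J/(m²·K).
τ = C / λ = 7.34×10^8 / 2.508 = 2.93×10^8 s.
Equilibrium anomaly ΔT_eq = F / λ = 11.44 / 2.508 = 4.56 K.
t = 6641 days = 5.74×10^8 s, so t/τ = 1.96.
ΔT(t) = ΔT_eq (1 − e^(−t/τ)) = 4.56 × (1 − e^−1.96) = 3.92 K.

3.9 K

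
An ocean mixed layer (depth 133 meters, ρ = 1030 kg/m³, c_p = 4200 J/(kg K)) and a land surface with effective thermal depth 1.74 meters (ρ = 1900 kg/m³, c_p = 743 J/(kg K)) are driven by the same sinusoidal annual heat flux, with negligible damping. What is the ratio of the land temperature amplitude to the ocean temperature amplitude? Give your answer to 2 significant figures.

230

C_ocean = 1030 × 4200 × 133 = 5.75×10^8 J/(m²·K).
C_land = 1900 × 743 × 1.74 = 2.46×10^6 J/(m²·K).
Undamped amplitude ∝ 1/C, so A_land/A_ocean = C_ocean/C_land = 234.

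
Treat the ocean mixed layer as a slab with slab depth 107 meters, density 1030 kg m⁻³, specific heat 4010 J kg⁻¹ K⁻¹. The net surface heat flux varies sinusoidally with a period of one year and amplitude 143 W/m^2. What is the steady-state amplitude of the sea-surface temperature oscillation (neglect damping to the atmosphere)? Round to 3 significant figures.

Areal heat capacity C = ρ c_p D = 1030 × 4010 × 107 = 4.42×10^8 J/(m²·K).
Angular frequency ω = 2π / T = 2π / 3.15×10^7 s = 1.99×10^-7 s⁻¹.
Cω = 4.42×10^8 × 1.99×10^-7 = 88.1 W/(m²·K).
Amplitude A = F₀ / (Cω) = 143 / 88.1 = 1.62 K.

1.62 K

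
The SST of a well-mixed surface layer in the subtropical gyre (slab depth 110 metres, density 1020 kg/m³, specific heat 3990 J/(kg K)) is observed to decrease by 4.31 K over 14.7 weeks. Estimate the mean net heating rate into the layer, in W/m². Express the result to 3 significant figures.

-217

Areal heat capacity C = ρ c_p D = 1020 × 3990 × 110 = 4.48×10^8 J/(m^2 K).
Required heat per unit area: Q = C ΔT = 4.48×10^8 × -4.31 = -1.93×10^9 J/m².
Flux F = Q / Δt = -1.93×10^9 / 8.89×10^6 s = -217 W/m².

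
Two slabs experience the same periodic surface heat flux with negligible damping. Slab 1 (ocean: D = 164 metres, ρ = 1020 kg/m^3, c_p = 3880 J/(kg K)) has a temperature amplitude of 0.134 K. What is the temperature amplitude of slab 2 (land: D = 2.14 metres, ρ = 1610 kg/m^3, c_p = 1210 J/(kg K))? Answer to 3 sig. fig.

20.9 K

C_ocean = 6.49×10^8 J/(m²·K); C_land = 4.17×10^6 J/(m²·K).
A ∝ 1/C ⇒ A_land = A_ocean × C_ocean/C_land = 0.134 × 156 = 20.9 K.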